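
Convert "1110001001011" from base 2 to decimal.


Input: "1110001001011" in base 2
Positional expansion:
  Digit '1' (value 1) x 2^12 = 4096
  Digit '1' (value 1) x 2^11 = 2048
  Digit '1' (value 1) x 2^10 = 1024
  Digit '0' (value 0) x 2^9 = 0
  Digit '0' (value 0) x 2^8 = 0
  Digit '0' (value 0) x 2^7 = 0
  Digit '1' (value 1) x 2^6 = 64
  Digit '0' (value 0) x 2^5 = 0
  Digit '0' (value 0) x 2^4 = 0
  Digit '1' (value 1) x 2^3 = 8
  Digit '0' (value 0) x 2^2 = 0
  Digit '1' (value 1) x 2^1 = 2
  Digit '1' (value 1) x 2^0 = 1
Sum = 7243

7243


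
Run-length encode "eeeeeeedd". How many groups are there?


Input: eeeeeeedd
Scanning for consecutive runs:
  Group 1: 'e' x 7 (positions 0-6)
  Group 2: 'd' x 2 (positions 7-8)
Total groups: 2

2


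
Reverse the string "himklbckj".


Input: himklbckj
Reading characters right to left:
  Position 8: 'j'
  Position 7: 'k'
  Position 6: 'c'
  Position 5: 'b'
  Position 4: 'l'
  Position 3: 'k'
  Position 2: 'm'
  Position 1: 'i'
  Position 0: 'h'
Reversed: jkcblkmih

jkcblkmih


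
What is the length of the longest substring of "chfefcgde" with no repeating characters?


Input: "chfefcgde"
Sliding window (track last position of each char):
  Position 0 ('c'): window [0,0] length 1 -- new best
  Position 1 ('h'): window [0,1] length 2 -- new best
  Position 2 ('f'): window [0,2] length 3 -- new best
  Position 3 ('e'): window [0,3] length 4 -- new best
  Position 4 ('f'): repeat (last at 2), move window start to 3
  Position 4 ('f'): window [3,4] length 2
  Position 5 ('c'): window [3,5] length 3
  Position 6 ('g'): window [3,6] length 4
  Position 7 ('d'): window [3,7] length 5 -- new best
  Position 8 ('e'): repeat (last at 3), move window start to 4
  Position 8 ('e'): window [4,8] length 5
Longest substring with no repeats: "efcgd" with length 5

5


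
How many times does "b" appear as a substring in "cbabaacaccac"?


Searching for "b" in "cbabaacaccac"
Scanning each position:
  Position 0: "c" => no
  Position 1: "b" => MATCH
  Position 2: "a" => no
  Position 3: "b" => MATCH
  Position 4: "a" => no
  Position 5: "a" => no
  Position 6: "c" => no
  Position 7: "a" => no
  Position 8: "c" => no
  Position 9: "c" => no
  Position 10: "a" => no
  Position 11: "c" => no
Total occurrences: 2

2


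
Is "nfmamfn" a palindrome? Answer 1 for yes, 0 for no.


Input: nfmamfn
Reversed: nfmamfn
  Compare pos 0 ('n') with pos 6 ('n'): match
  Compare pos 1 ('f') with pos 5 ('f'): match
  Compare pos 2 ('m') with pos 4 ('m'): match
Result: palindrome

1


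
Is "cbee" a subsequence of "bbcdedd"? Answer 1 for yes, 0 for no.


Check if "cbee" is a subsequence of "bbcdedd"
Greedy scan:
  Position 0 ('b'): no match needed
  Position 1 ('b'): no match needed
  Position 2 ('c'): matches sub[0] = 'c'
  Position 3 ('d'): no match needed
  Position 4 ('e'): no match needed
  Position 5 ('d'): no match needed
  Position 6 ('d'): no match needed
Only matched 1/4 characters => not a subsequence

0


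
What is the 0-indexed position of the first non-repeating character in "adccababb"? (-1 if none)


Input: adccababb
Character frequencies:
  'a': 3
  'b': 3
  'c': 2
  'd': 1
Scanning left to right for freq == 1:
  Position 0 ('a'): freq=3, skip
  Position 1 ('d'): unique! => answer = 1

1


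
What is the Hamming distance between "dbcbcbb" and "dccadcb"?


Comparing "dbcbcbb" and "dccadcb" position by position:
  Position 0: 'd' vs 'd' => same
  Position 1: 'b' vs 'c' => differ
  Position 2: 'c' vs 'c' => same
  Position 3: 'b' vs 'a' => differ
  Position 4: 'c' vs 'd' => differ
  Position 5: 'b' vs 'c' => differ
  Position 6: 'b' vs 'b' => same
Total differences (Hamming distance): 4

4


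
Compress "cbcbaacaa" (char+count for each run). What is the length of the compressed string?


Input: cbcbaacaa
Runs:
  'c' x 1 => "c1"
  'b' x 1 => "b1"
  'c' x 1 => "c1"
  'b' x 1 => "b1"
  'a' x 2 => "a2"
  'c' x 1 => "c1"
  'a' x 2 => "a2"
Compressed: "c1b1c1b1a2c1a2"
Compressed length: 14

14


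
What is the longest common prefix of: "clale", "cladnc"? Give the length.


Words: clale, cladnc
  Position 0: all 'c' => match
  Position 1: all 'l' => match
  Position 2: all 'a' => match
  Position 3: ('l', 'd') => mismatch, stop
LCP = "cla" (length 3)

3


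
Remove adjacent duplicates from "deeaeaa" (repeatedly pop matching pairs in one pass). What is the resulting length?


Input: deeaeaa
Stack-based adjacent duplicate removal:
  Read 'd': push. Stack: d
  Read 'e': push. Stack: de
  Read 'e': matches stack top 'e' => pop. Stack: d
  Read 'a': push. Stack: da
  Read 'e': push. Stack: dae
  Read 'a': push. Stack: daea
  Read 'a': matches stack top 'a' => pop. Stack: dae
Final stack: "dae" (length 3)

3


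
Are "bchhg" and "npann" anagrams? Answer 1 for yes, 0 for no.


Strings: "bchhg", "npann"
Sorted first:  bcghh
Sorted second: annnp
Differ at position 0: 'b' vs 'a' => not anagrams

0


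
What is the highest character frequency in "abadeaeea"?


Input: abadeaeea
Character counts:
  'a': 4
  'b': 1
  'd': 1
  'e': 3
Maximum frequency: 4

4


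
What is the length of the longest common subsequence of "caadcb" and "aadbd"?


LCS of "caadcb" and "aadbd"
DP table:
           a    a    d    b    d
      0    0    0    0    0    0
  c   0    0    0    0    0    0
  a   0    1    1    1    1    1
  a   0    1    2    2    2    2
  d   0    1    2    3    3    3
  c   0    1    2    3    3    3
  b   0    1    2    3    4    4
LCS length = dp[6][5] = 4

4


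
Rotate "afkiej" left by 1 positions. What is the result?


Input: "afkiej", rotate left by 1
First 1 characters: "a"
Remaining characters: "fkiej"
Concatenate remaining + first: "fkiej" + "a" = "fkieja"

fkieja


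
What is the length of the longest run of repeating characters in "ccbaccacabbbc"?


Input: "ccbaccacabbbc"
Scanning for longest run:
  Position 1 ('c'): continues run of 'c', length=2
  Position 2 ('b'): new char, reset run to 1
  Position 3 ('a'): new char, reset run to 1
  Position 4 ('c'): new char, reset run to 1
  Position 5 ('c'): continues run of 'c', length=2
  Position 6 ('a'): new char, reset run to 1
  Position 7 ('c'): new char, reset run to 1
  Position 8 ('a'): new char, reset run to 1
  Position 9 ('b'): new char, reset run to 1
  Position 10 ('b'): continues run of 'b', length=2
  Position 11 ('b'): continues run of 'b', length=3
  Position 12 ('c'): new char, reset run to 1
Longest run: 'b' with length 3

3


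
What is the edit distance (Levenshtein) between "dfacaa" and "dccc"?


Computing edit distance: "dfacaa" -> "dccc"
DP table:
           d    c    c    c
      0    1    2    3    4
  d   1    0    1    2    3
  f   2    1    1    2    3
  a   3    2    2    2    3
  c   4    3    2    2    2
  a   5    4    3    3    3
  a   6    5    4    4    4
Edit distance = dp[6][4] = 4

4


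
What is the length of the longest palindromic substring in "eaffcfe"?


Input: "eaffcfe"
Checking substrings for palindromes:
  [3:6] "fcf" (len 3) => palindrome
  [2:4] "ff" (len 2) => palindrome
Longest palindromic substring: "fcf" with length 3

3


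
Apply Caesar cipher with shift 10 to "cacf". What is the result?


Caesar cipher: shift "cacf" by 10
  'c' (pos 2) + 10 = pos 12 = 'm'
  'a' (pos 0) + 10 = pos 10 = 'k'
  'c' (pos 2) + 10 = pos 12 = 'm'
  'f' (pos 5) + 10 = pos 15 = 'p'
Result: mkmp

mkmp


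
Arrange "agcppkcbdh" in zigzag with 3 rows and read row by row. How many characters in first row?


Zigzag "agcppkcbdh" into 3 rows:
Placing characters:
  'a' => row 0
  'g' => row 1
  'c' => row 2
  'p' => row 1
  'p' => row 0
  'k' => row 1
  'c' => row 2
  'b' => row 1
  'd' => row 0
  'h' => row 1
Rows:
  Row 0: "apd"
  Row 1: "gpkbh"
  Row 2: "cc"
First row length: 3

3


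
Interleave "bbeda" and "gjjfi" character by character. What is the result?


Interleaving "bbeda" and "gjjfi":
  Position 0: 'b' from first, 'g' from second => "bg"
  Position 1: 'b' from first, 'j' from second => "bj"
  Position 2: 'e' from first, 'j' from second => "ej"
  Position 3: 'd' from first, 'f' from second => "df"
  Position 4: 'a' from first, 'i' from second => "ai"
Result: bgbjejdfai

bgbjejdfai


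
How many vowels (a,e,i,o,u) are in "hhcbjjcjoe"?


Input: hhcbjjcjoe
Checking each character:
  'h' at position 0: consonant
  'h' at position 1: consonant
  'c' at position 2: consonant
  'b' at position 3: consonant
  'j' at position 4: consonant
  'j' at position 5: consonant
  'c' at position 6: consonant
  'j' at position 7: consonant
  'o' at position 8: vowel (running total: 1)
  'e' at position 9: vowel (running total: 2)
Total vowels: 2

2


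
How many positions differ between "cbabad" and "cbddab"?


Comparing "cbabad" and "cbddab" position by position:
  Position 0: 'c' vs 'c' => same
  Position 1: 'b' vs 'b' => same
  Position 2: 'a' vs 'd' => DIFFER
  Position 3: 'b' vs 'd' => DIFFER
  Position 4: 'a' vs 'a' => same
  Position 5: 'd' vs 'b' => DIFFER
Positions that differ: 3

3


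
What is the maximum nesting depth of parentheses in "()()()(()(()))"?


Input: "()()()(()(()))"
Tracking depth:
  Position 0 '(': depth becomes 1
  Position 1 ')': depth becomes 0
  Position 2 '(': depth becomes 1
  Position 3 ')': depth becomes 0
  Position 4 '(': depth becomes 1
  Position 5 ')': depth becomes 0
  Position 6 '(': depth becomes 1
  Position 7 '(': depth becomes 2
  Position 8 ')': depth becomes 1
  Position 9 '(': depth becomes 2
  Position 10 '(': depth becomes 3
  Position 11 ')': depth becomes 2
  Position 12 ')': depth becomes 1
  Position 13 ')': depth becomes 0
Maximum depth reached: 3

3


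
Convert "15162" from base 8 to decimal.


Input: "15162" in base 8
Positional expansion:
  Digit '1' (value 1) x 8^4 = 4096
  Digit '5' (value 5) x 8^3 = 2560
  Digit '1' (value 1) x 8^2 = 64
  Digit '6' (value 6) x 8^1 = 48
  Digit '2' (value 2) x 8^0 = 2
Sum = 6770

6770


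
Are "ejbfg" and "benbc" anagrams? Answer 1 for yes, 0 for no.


Strings: "ejbfg", "benbc"
Sorted first:  befgj
Sorted second: bbcen
Differ at position 1: 'e' vs 'b' => not anagrams

0


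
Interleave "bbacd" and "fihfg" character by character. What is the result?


Interleaving "bbacd" and "fihfg":
  Position 0: 'b' from first, 'f' from second => "bf"
  Position 1: 'b' from first, 'i' from second => "bi"
  Position 2: 'a' from first, 'h' from second => "ah"
  Position 3: 'c' from first, 'f' from second => "cf"
  Position 4: 'd' from first, 'g' from second => "dg"
Result: bfbiahcfdg

bfbiahcfdg


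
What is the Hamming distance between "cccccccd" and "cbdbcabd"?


Comparing "cccccccd" and "cbdbcabd" position by position:
  Position 0: 'c' vs 'c' => same
  Position 1: 'c' vs 'b' => differ
  Position 2: 'c' vs 'd' => differ
  Position 3: 'c' vs 'b' => differ
  Position 4: 'c' vs 'c' => same
  Position 5: 'c' vs 'a' => differ
  Position 6: 'c' vs 'b' => differ
  Position 7: 'd' vs 'd' => same
Total differences (Hamming distance): 5

5


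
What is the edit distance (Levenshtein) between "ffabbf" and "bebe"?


Computing edit distance: "ffabbf" -> "bebe"
DP table:
           b    e    b    e
      0    1    2    3    4
  f   1    1    2    3    4
  f   2    2    2    3    4
  a   3    3    3    3    4
  b   4    3    4    3    4
  b   5    4    4    4    4
  f   6    5    5    5    5
Edit distance = dp[6][4] = 5

5


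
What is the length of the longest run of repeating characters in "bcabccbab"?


Input: "bcabccbab"
Scanning for longest run:
  Position 1 ('c'): new char, reset run to 1
  Position 2 ('a'): new char, reset run to 1
  Position 3 ('b'): new char, reset run to 1
  Position 4 ('c'): new char, reset run to 1
  Position 5 ('c'): continues run of 'c', length=2
  Position 6 ('b'): new char, reset run to 1
  Position 7 ('a'): new char, reset run to 1
  Position 8 ('b'): new char, reset run to 1
Longest run: 'c' with length 2

2


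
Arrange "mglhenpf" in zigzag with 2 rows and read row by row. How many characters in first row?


Zigzag "mglhenpf" into 2 rows:
Placing characters:
  'm' => row 0
  'g' => row 1
  'l' => row 0
  'h' => row 1
  'e' => row 0
  'n' => row 1
  'p' => row 0
  'f' => row 1
Rows:
  Row 0: "mlep"
  Row 1: "ghnf"
First row length: 4

4


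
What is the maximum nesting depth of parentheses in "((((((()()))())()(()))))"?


Input: "((((((()()))())()(()))))"
Tracking depth:
  Position 0 '(': depth becomes 1
  Position 1 '(': depth becomes 2
  Position 2 '(': depth becomes 3
  Position 3 '(': depth becomes 4
  Position 4 '(': depth becomes 5
  Position 5 '(': depth becomes 6
  Position 6 '(': depth becomes 7
  Position 7 ')': depth becomes 6
  Position 8 '(': depth becomes 7
  Position 9 ')': depth becomes 6
  Position 10 ')': depth becomes 5
  Position 11 ')': depth becomes 4
  Position 12 '(': depth becomes 5
  Position 13 ')': depth becomes 4
  Position 14 ')': depth becomes 3
  Position 15 '(': depth becomes 4
  Position 16 ')': depth becomes 3
  Position 17 '(': depth becomes 4
  Position 18 '(': depth becomes 5
  Position 19 ')': depth becomes 4
  Position 20 ')': depth becomes 3
  Position 21 ')': depth becomes 2
  Position 22 ')': depth becomes 1
  Position 23 ')': depth becomes 0
Maximum depth reached: 7

7


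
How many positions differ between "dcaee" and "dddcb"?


Comparing "dcaee" and "dddcb" position by position:
  Position 0: 'd' vs 'd' => same
  Position 1: 'c' vs 'd' => DIFFER
  Position 2: 'a' vs 'd' => DIFFER
  Position 3: 'e' vs 'c' => DIFFER
  Position 4: 'e' vs 'b' => DIFFER
Positions that differ: 4

4


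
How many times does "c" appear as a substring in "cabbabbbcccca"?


Searching for "c" in "cabbabbbcccca"
Scanning each position:
  Position 0: "c" => MATCH
  Position 1: "a" => no
  Position 2: "b" => no
  Position 3: "b" => no
  Position 4: "a" => no
  Position 5: "b" => no
  Position 6: "b" => no
  Position 7: "b" => no
  Position 8: "c" => MATCH
  Position 9: "c" => MATCH
  Position 10: "c" => MATCH
  Position 11: "c" => MATCH
  Position 12: "a" => no
Total occurrences: 5

5


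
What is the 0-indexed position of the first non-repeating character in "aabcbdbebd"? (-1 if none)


Input: aabcbdbebd
Character frequencies:
  'a': 2
  'b': 4
  'c': 1
  'd': 2
  'e': 1
Scanning left to right for freq == 1:
  Position 0 ('a'): freq=2, skip
  Position 1 ('a'): freq=2, skip
  Position 2 ('b'): freq=4, skip
  Position 3 ('c'): unique! => answer = 3

3


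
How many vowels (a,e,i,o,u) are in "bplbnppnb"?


Input: bplbnppnb
Checking each character:
  'b' at position 0: consonant
  'p' at position 1: consonant
  'l' at position 2: consonant
  'b' at position 3: consonant
  'n' at position 4: consonant
  'p' at position 5: consonant
  'p' at position 6: consonant
  'n' at position 7: consonant
  'b' at position 8: consonant
Total vowels: 0

0


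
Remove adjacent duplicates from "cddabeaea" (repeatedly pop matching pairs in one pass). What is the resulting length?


Input: cddabeaea
Stack-based adjacent duplicate removal:
  Read 'c': push. Stack: c
  Read 'd': push. Stack: cd
  Read 'd': matches stack top 'd' => pop. Stack: c
  Read 'a': push. Stack: ca
  Read 'b': push. Stack: cab
  Read 'e': push. Stack: cabe
  Read 'a': push. Stack: cabea
  Read 'e': push. Stack: cabeae
  Read 'a': push. Stack: cabeaea
Final stack: "cabeaea" (length 7)

7


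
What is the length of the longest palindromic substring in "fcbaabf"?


Input: "fcbaabf"
Checking substrings for palindromes:
  [2:6] "baab" (len 4) => palindrome
  [3:5] "aa" (len 2) => palindrome
Longest palindromic substring: "baab" with length 4

4


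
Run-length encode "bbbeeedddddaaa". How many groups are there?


Input: bbbeeedddddaaa
Scanning for consecutive runs:
  Group 1: 'b' x 3 (positions 0-2)
  Group 2: 'e' x 3 (positions 3-5)
  Group 3: 'd' x 5 (positions 6-10)
  Group 4: 'a' x 3 (positions 11-13)
Total groups: 4

4


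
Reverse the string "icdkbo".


Input: icdkbo
Reading characters right to left:
  Position 5: 'o'
  Position 4: 'b'
  Position 3: 'k'
  Position 2: 'd'
  Position 1: 'c'
  Position 0: 'i'
Reversed: obkdci

obkdci


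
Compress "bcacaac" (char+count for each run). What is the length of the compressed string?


Input: bcacaac
Runs:
  'b' x 1 => "b1"
  'c' x 1 => "c1"
  'a' x 1 => "a1"
  'c' x 1 => "c1"
  'a' x 2 => "a2"
  'c' x 1 => "c1"
Compressed: "b1c1a1c1a2c1"
Compressed length: 12

12


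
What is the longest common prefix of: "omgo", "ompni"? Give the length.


Words: omgo, ompni
  Position 0: all 'o' => match
  Position 1: all 'm' => match
  Position 2: ('g', 'p') => mismatch, stop
LCP = "om" (length 2)

2


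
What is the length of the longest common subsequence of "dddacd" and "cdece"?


LCS of "dddacd" and "cdece"
DP table:
           c    d    e    c    e
      0    0    0    0    0    0
  d   0    0    1    1    1    1
  d   0    0    1    1    1    1
  d   0    0    1    1    1    1
  a   0    0    1    1    1    1
  c   0    1    1    1    2    2
  d   0    1    2    2    2    2
LCS length = dp[6][5] = 2

2


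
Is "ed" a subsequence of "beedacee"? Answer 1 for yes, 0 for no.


Check if "ed" is a subsequence of "beedacee"
Greedy scan:
  Position 0 ('b'): no match needed
  Position 1 ('e'): matches sub[0] = 'e'
  Position 2 ('e'): no match needed
  Position 3 ('d'): matches sub[1] = 'd'
  Position 4 ('a'): no match needed
  Position 5 ('c'): no match needed
  Position 6 ('e'): no match needed
  Position 7 ('e'): no match needed
All 2 characters matched => is a subsequence

1


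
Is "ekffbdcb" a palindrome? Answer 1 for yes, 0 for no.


Input: ekffbdcb
Reversed: bcdbffke
  Compare pos 0 ('e') with pos 7 ('b'): MISMATCH
  Compare pos 1 ('k') with pos 6 ('c'): MISMATCH
  Compare pos 2 ('f') with pos 5 ('d'): MISMATCH
  Compare pos 3 ('f') with pos 4 ('b'): MISMATCH
Result: not a palindrome

0


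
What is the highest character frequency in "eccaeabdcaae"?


Input: eccaeabdcaae
Character counts:
  'a': 4
  'b': 1
  'c': 3
  'd': 1
  'e': 3
Maximum frequency: 4

4


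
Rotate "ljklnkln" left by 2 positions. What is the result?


Input: "ljklnkln", rotate left by 2
First 2 characters: "lj"
Remaining characters: "klnkln"
Concatenate remaining + first: "klnkln" + "lj" = "klnklnlj"

klnklnlj


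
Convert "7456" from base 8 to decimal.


Input: "7456" in base 8
Positional expansion:
  Digit '7' (value 7) x 8^3 = 3584
  Digit '4' (value 4) x 8^2 = 256
  Digit '5' (value 5) x 8^1 = 40
  Digit '6' (value 6) x 8^0 = 6
Sum = 3886

3886


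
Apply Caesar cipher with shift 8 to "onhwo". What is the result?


Caesar cipher: shift "onhwo" by 8
  'o' (pos 14) + 8 = pos 22 = 'w'
  'n' (pos 13) + 8 = pos 21 = 'v'
  'h' (pos 7) + 8 = pos 15 = 'p'
  'w' (pos 22) + 8 = pos 4 = 'e'
  'o' (pos 14) + 8 = pos 22 = 'w'
Result: wvpew

wvpew


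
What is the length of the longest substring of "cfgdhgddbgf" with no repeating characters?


Input: "cfgdhgddbgf"
Sliding window (track last position of each char):
  Position 0 ('c'): window [0,0] length 1 -- new best
  Position 1 ('f'): window [0,1] length 2 -- new best
  Position 2 ('g'): window [0,2] length 3 -- new best
  Position 3 ('d'): window [0,3] length 4 -- new best
  Position 4 ('h'): window [0,4] length 5 -- new best
  Position 5 ('g'): repeat (last at 2), move window start to 3
  Position 5 ('g'): window [3,5] length 3
  Position 6 ('d'): repeat (last at 3), move window start to 4
  Position 6 ('d'): window [4,6] length 3
  Position 7 ('d'): repeat (last at 6), move window start to 7
  Position 7 ('d'): window [7,7] length 1
  Position 8 ('b'): window [7,8] length 2
  Position 9 ('g'): window [7,9] length 3
  Position 10 ('f'): window [7,10] length 4
Longest substring with no repeats: "cfgdh" with length 5

5


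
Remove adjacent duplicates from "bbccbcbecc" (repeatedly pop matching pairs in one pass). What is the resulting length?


Input: bbccbcbecc
Stack-based adjacent duplicate removal:
  Read 'b': push. Stack: b
  Read 'b': matches stack top 'b' => pop. Stack: (empty)
  Read 'c': push. Stack: c
  Read 'c': matches stack top 'c' => pop. Stack: (empty)
  Read 'b': push. Stack: b
  Read 'c': push. Stack: bc
  Read 'b': push. Stack: bcb
  Read 'e': push. Stack: bcbe
  Read 'c': push. Stack: bcbec
  Read 'c': matches stack top 'c' => pop. Stack: bcbe
Final stack: "bcbe" (length 4)

4


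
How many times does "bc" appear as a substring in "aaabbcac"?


Searching for "bc" in "aaabbcac"
Scanning each position:
  Position 0: "aa" => no
  Position 1: "aa" => no
  Position 2: "ab" => no
  Position 3: "bb" => no
  Position 4: "bc" => MATCH
  Position 5: "ca" => no
  Position 6: "ac" => no
Total occurrences: 1

1


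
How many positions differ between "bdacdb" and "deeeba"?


Comparing "bdacdb" and "deeeba" position by position:
  Position 0: 'b' vs 'd' => DIFFER
  Position 1: 'd' vs 'e' => DIFFER
  Position 2: 'a' vs 'e' => DIFFER
  Position 3: 'c' vs 'e' => DIFFER
  Position 4: 'd' vs 'b' => DIFFER
  Position 5: 'b' vs 'a' => DIFFER
Positions that differ: 6

6


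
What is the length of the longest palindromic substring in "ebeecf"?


Input: "ebeecf"
Checking substrings for palindromes:
  [0:3] "ebe" (len 3) => palindrome
  [2:4] "ee" (len 2) => palindrome
Longest palindromic substring: "ebe" with length 3

3


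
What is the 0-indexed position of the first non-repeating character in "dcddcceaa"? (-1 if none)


Input: dcddcceaa
Character frequencies:
  'a': 2
  'c': 3
  'd': 3
  'e': 1
Scanning left to right for freq == 1:
  Position 0 ('d'): freq=3, skip
  Position 1 ('c'): freq=3, skip
  Position 2 ('d'): freq=3, skip
  Position 3 ('d'): freq=3, skip
  Position 4 ('c'): freq=3, skip
  Position 5 ('c'): freq=3, skip
  Position 6 ('e'): unique! => answer = 6

6


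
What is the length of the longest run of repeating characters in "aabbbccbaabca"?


Input: "aabbbccbaabca"
Scanning for longest run:
  Position 1 ('a'): continues run of 'a', length=2
  Position 2 ('b'): new char, reset run to 1
  Position 3 ('b'): continues run of 'b', length=2
  Position 4 ('b'): continues run of 'b', length=3
  Position 5 ('c'): new char, reset run to 1
  Position 6 ('c'): continues run of 'c', length=2
  Position 7 ('b'): new char, reset run to 1
  Position 8 ('a'): new char, reset run to 1
  Position 9 ('a'): continues run of 'a', length=2
  Position 10 ('b'): new char, reset run to 1
  Position 11 ('c'): new char, reset run to 1
  Position 12 ('a'): new char, reset run to 1
Longest run: 'b' with length 3

3


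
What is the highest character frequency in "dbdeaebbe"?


Input: dbdeaebbe
Character counts:
  'a': 1
  'b': 3
  'd': 2
  'e': 3
Maximum frequency: 3

3


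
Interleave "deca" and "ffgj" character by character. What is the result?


Interleaving "deca" and "ffgj":
  Position 0: 'd' from first, 'f' from second => "df"
  Position 1: 'e' from first, 'f' from second => "ef"
  Position 2: 'c' from first, 'g' from second => "cg"
  Position 3: 'a' from first, 'j' from second => "aj"
Result: dfefcgaj

dfefcgaj


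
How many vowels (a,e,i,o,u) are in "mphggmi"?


Input: mphggmi
Checking each character:
  'm' at position 0: consonant
  'p' at position 1: consonant
  'h' at position 2: consonant
  'g' at position 3: consonant
  'g' at position 4: consonant
  'm' at position 5: consonant
  'i' at position 6: vowel (running total: 1)
Total vowels: 1

1


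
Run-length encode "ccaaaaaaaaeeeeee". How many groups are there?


Input: ccaaaaaaaaeeeeee
Scanning for consecutive runs:
  Group 1: 'c' x 2 (positions 0-1)
  Group 2: 'a' x 8 (positions 2-9)
  Group 3: 'e' x 6 (positions 10-15)
Total groups: 3

3


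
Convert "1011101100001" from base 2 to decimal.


Input: "1011101100001" in base 2
Positional expansion:
  Digit '1' (value 1) x 2^12 = 4096
  Digit '0' (value 0) x 2^11 = 0
  Digit '1' (value 1) x 2^10 = 1024
  Digit '1' (value 1) x 2^9 = 512
  Digit '1' (value 1) x 2^8 = 256
  Digit '0' (value 0) x 2^7 = 0
  Digit '1' (value 1) x 2^6 = 64
  Digit '1' (value 1) x 2^5 = 32
  Digit '0' (value 0) x 2^4 = 0
  Digit '0' (value 0) x 2^3 = 0
  Digit '0' (value 0) x 2^2 = 0
  Digit '0' (value 0) x 2^1 = 0
  Digit '1' (value 1) x 2^0 = 1
Sum = 5985

5985


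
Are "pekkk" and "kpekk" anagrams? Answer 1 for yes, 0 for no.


Strings: "pekkk", "kpekk"
Sorted first:  ekkkp
Sorted second: ekkkp
Sorted forms match => anagrams

1


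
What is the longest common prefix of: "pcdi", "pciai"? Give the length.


Words: pcdi, pciai
  Position 0: all 'p' => match
  Position 1: all 'c' => match
  Position 2: ('d', 'i') => mismatch, stop
LCP = "pc" (length 2)

2


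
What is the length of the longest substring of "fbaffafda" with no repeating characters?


Input: "fbaffafda"
Sliding window (track last position of each char):
  Position 0 ('f'): window [0,0] length 1 -- new best
  Position 1 ('b'): window [0,1] length 2 -- new best
  Position 2 ('a'): window [0,2] length 3 -- new best
  Position 3 ('f'): repeat (last at 0), move window start to 1
  Position 3 ('f'): window [1,3] length 3
  Position 4 ('f'): repeat (last at 3), move window start to 4
  Position 4 ('f'): window [4,4] length 1
  Position 5 ('a'): window [4,5] length 2
  Position 6 ('f'): repeat (last at 4), move window start to 5
  Position 6 ('f'): window [5,6] length 2
  Position 7 ('d'): window [5,7] length 3
  Position 8 ('a'): repeat (last at 5), move window start to 6
  Position 8 ('a'): window [6,8] length 3
Longest substring with no repeats: "fba" with length 3

3


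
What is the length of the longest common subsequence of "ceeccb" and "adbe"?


LCS of "ceeccb" and "adbe"
DP table:
           a    d    b    e
      0    0    0    0    0
  c   0    0    0    0    0
  e   0    0    0    0    1
  e   0    0    0    0    1
  c   0    0    0    0    1
  c   0    0    0    0    1
  b   0    0    0    1    1
LCS length = dp[6][4] = 1

1


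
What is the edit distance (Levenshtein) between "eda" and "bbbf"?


Computing edit distance: "eda" -> "bbbf"
DP table:
           b    b    b    f
      0    1    2    3    4
  e   1    1    2    3    4
  d   2    2    2    3    4
  a   3    3    3    3    4
Edit distance = dp[3][4] = 4

4


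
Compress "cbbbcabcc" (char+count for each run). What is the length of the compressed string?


Input: cbbbcabcc
Runs:
  'c' x 1 => "c1"
  'b' x 3 => "b3"
  'c' x 1 => "c1"
  'a' x 1 => "a1"
  'b' x 1 => "b1"
  'c' x 2 => "c2"
Compressed: "c1b3c1a1b1c2"
Compressed length: 12

12


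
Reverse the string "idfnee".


Input: idfnee
Reading characters right to left:
  Position 5: 'e'
  Position 4: 'e'
  Position 3: 'n'
  Position 2: 'f'
  Position 1: 'd'
  Position 0: 'i'
Reversed: eenfdi

eenfdi


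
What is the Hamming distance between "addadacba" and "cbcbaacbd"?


Comparing "addadacba" and "cbcbaacbd" position by position:
  Position 0: 'a' vs 'c' => differ
  Position 1: 'd' vs 'b' => differ
  Position 2: 'd' vs 'c' => differ
  Position 3: 'a' vs 'b' => differ
  Position 4: 'd' vs 'a' => differ
  Position 5: 'a' vs 'a' => same
  Position 6: 'c' vs 'c' => same
  Position 7: 'b' vs 'b' => same
  Position 8: 'a' vs 'd' => differ
Total differences (Hamming distance): 6

6


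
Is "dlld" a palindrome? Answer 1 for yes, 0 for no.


Input: dlld
Reversed: dlld
  Compare pos 0 ('d') with pos 3 ('d'): match
  Compare pos 1 ('l') with pos 2 ('l'): match
Result: palindrome

1


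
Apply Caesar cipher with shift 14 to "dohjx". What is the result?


Caesar cipher: shift "dohjx" by 14
  'd' (pos 3) + 14 = pos 17 = 'r'
  'o' (pos 14) + 14 = pos 2 = 'c'
  'h' (pos 7) + 14 = pos 21 = 'v'
  'j' (pos 9) + 14 = pos 23 = 'x'
  'x' (pos 23) + 14 = pos 11 = 'l'
Result: rcvxl

rcvxl


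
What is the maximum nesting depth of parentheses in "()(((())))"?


Input: "()(((())))"
Tracking depth:
  Position 0 '(': depth becomes 1
  Position 1 ')': depth becomes 0
  Position 2 '(': depth becomes 1
  Position 3 '(': depth becomes 2
  Position 4 '(': depth becomes 3
  Position 5 '(': depth becomes 4
  Position 6 ')': depth becomes 3
  Position 7 ')': depth becomes 2
  Position 8 ')': depth becomes 1
  Position 9 ')': depth becomes 0
Maximum depth reached: 4

4


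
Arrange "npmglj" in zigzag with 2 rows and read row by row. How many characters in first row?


Zigzag "npmglj" into 2 rows:
Placing characters:
  'n' => row 0
  'p' => row 1
  'm' => row 0
  'g' => row 1
  'l' => row 0
  'j' => row 1
Rows:
  Row 0: "nml"
  Row 1: "pgj"
First row length: 3

3


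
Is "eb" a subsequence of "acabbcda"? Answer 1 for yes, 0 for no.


Check if "eb" is a subsequence of "acabbcda"
Greedy scan:
  Position 0 ('a'): no match needed
  Position 1 ('c'): no match needed
  Position 2 ('a'): no match needed
  Position 3 ('b'): no match needed
  Position 4 ('b'): no match needed
  Position 5 ('c'): no match needed
  Position 6 ('d'): no match needed
  Position 7 ('a'): no match needed
Only matched 0/2 characters => not a subsequence

0


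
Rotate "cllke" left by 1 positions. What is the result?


Input: "cllke", rotate left by 1
First 1 characters: "c"
Remaining characters: "llke"
Concatenate remaining + first: "llke" + "c" = "llkec"

llkec


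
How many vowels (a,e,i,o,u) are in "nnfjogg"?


Input: nnfjogg
Checking each character:
  'n' at position 0: consonant
  'n' at position 1: consonant
  'f' at position 2: consonant
  'j' at position 3: consonant
  'o' at position 4: vowel (running total: 1)
  'g' at position 5: consonant
  'g' at position 6: consonant
Total vowels: 1

1


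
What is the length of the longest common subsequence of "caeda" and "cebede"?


LCS of "caeda" and "cebede"
DP table:
           c    e    b    e    d    e
      0    0    0    0    0    0    0
  c   0    1    1    1    1    1    1
  a   0    1    1    1    1    1    1
  e   0    1    2    2    2    2    2
  d   0    1    2    2    2    3    3
  a   0    1    2    2    2    3    3
LCS length = dp[5][6] = 3

3


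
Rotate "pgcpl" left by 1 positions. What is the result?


Input: "pgcpl", rotate left by 1
First 1 characters: "p"
Remaining characters: "gcpl"
Concatenate remaining + first: "gcpl" + "p" = "gcplp"

gcplp


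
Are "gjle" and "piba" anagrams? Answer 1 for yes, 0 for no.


Strings: "gjle", "piba"
Sorted first:  egjl
Sorted second: abip
Differ at position 0: 'e' vs 'a' => not anagrams

0


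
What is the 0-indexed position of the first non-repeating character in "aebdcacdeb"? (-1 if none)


Input: aebdcacdeb
Character frequencies:
  'a': 2
  'b': 2
  'c': 2
  'd': 2
  'e': 2
Scanning left to right for freq == 1:
  Position 0 ('a'): freq=2, skip
  Position 1 ('e'): freq=2, skip
  Position 2 ('b'): freq=2, skip
  Position 3 ('d'): freq=2, skip
  Position 4 ('c'): freq=2, skip
  Position 5 ('a'): freq=2, skip
  Position 6 ('c'): freq=2, skip
  Position 7 ('d'): freq=2, skip
  Position 8 ('e'): freq=2, skip
  Position 9 ('b'): freq=2, skip
  No unique character found => answer = -1

-1


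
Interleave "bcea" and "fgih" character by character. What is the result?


Interleaving "bcea" and "fgih":
  Position 0: 'b' from first, 'f' from second => "bf"
  Position 1: 'c' from first, 'g' from second => "cg"
  Position 2: 'e' from first, 'i' from second => "ei"
  Position 3: 'a' from first, 'h' from second => "ah"
Result: bfcgeiah

bfcgeiah


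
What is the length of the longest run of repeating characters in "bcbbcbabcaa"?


Input: "bcbbcbabcaa"
Scanning for longest run:
  Position 1 ('c'): new char, reset run to 1
  Position 2 ('b'): new char, reset run to 1
  Position 3 ('b'): continues run of 'b', length=2
  Position 4 ('c'): new char, reset run to 1
  Position 5 ('b'): new char, reset run to 1
  Position 6 ('a'): new char, reset run to 1
  Position 7 ('b'): new char, reset run to 1
  Position 8 ('c'): new char, reset run to 1
  Position 9 ('a'): new char, reset run to 1
  Position 10 ('a'): continues run of 'a', length=2
Longest run: 'b' with length 2

2


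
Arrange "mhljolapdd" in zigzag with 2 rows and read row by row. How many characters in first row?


Zigzag "mhljolapdd" into 2 rows:
Placing characters:
  'm' => row 0
  'h' => row 1
  'l' => row 0
  'j' => row 1
  'o' => row 0
  'l' => row 1
  'a' => row 0
  'p' => row 1
  'd' => row 0
  'd' => row 1
Rows:
  Row 0: "mload"
  Row 1: "hjlpd"
First row length: 5

5


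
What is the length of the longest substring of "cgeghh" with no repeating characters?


Input: "cgeghh"
Sliding window (track last position of each char):
  Position 0 ('c'): window [0,0] length 1 -- new best
  Position 1 ('g'): window [0,1] length 2 -- new best
  Position 2 ('e'): window [0,2] length 3 -- new best
  Position 3 ('g'): repeat (last at 1), move window start to 2
  Position 3 ('g'): window [2,3] length 2
  Position 4 ('h'): window [2,4] length 3
  Position 5 ('h'): repeat (last at 4), move window start to 5
  Position 5 ('h'): window [5,5] length 1
Longest substring with no repeats: "cge" with length 3

3


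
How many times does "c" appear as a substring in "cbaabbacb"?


Searching for "c" in "cbaabbacb"
Scanning each position:
  Position 0: "c" => MATCH
  Position 1: "b" => no
  Position 2: "a" => no
  Position 3: "a" => no
  Position 4: "b" => no
  Position 5: "b" => no
  Position 6: "a" => no
  Position 7: "c" => MATCH
  Position 8: "b" => no
Total occurrences: 2

2


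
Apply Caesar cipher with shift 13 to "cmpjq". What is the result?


Caesar cipher: shift "cmpjq" by 13
  'c' (pos 2) + 13 = pos 15 = 'p'
  'm' (pos 12) + 13 = pos 25 = 'z'
  'p' (pos 15) + 13 = pos 2 = 'c'
  'j' (pos 9) + 13 = pos 22 = 'w'
  'q' (pos 16) + 13 = pos 3 = 'd'
Result: pzcwd

pzcwd


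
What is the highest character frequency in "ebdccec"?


Input: ebdccec
Character counts:
  'b': 1
  'c': 3
  'd': 1
  'e': 2
Maximum frequency: 3

3


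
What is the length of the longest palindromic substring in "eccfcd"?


Input: "eccfcd"
Checking substrings for palindromes:
  [2:5] "cfc" (len 3) => palindrome
  [1:3] "cc" (len 2) => palindrome
Longest palindromic substring: "cfc" with length 3

3


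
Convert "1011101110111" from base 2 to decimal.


Input: "1011101110111" in base 2
Positional expansion:
  Digit '1' (value 1) x 2^12 = 4096
  Digit '0' (value 0) x 2^11 = 0
  Digit '1' (value 1) x 2^10 = 1024
  Digit '1' (value 1) x 2^9 = 512
  Digit '1' (value 1) x 2^8 = 256
  Digit '0' (value 0) x 2^7 = 0
  Digit '1' (value 1) x 2^6 = 64
  Digit '1' (value 1) x 2^5 = 32
  Digit '1' (value 1) x 2^4 = 16
  Digit '0' (value 0) x 2^3 = 0
  Digit '1' (value 1) x 2^2 = 4
  Digit '1' (value 1) x 2^1 = 2
  Digit '1' (value 1) x 2^0 = 1
Sum = 6007

6007


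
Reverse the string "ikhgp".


Input: ikhgp
Reading characters right to left:
  Position 4: 'p'
  Position 3: 'g'
  Position 2: 'h'
  Position 1: 'k'
  Position 0: 'i'
Reversed: pghki

pghki


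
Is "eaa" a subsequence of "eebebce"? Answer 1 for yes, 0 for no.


Check if "eaa" is a subsequence of "eebebce"
Greedy scan:
  Position 0 ('e'): matches sub[0] = 'e'
  Position 1 ('e'): no match needed
  Position 2 ('b'): no match needed
  Position 3 ('e'): no match needed
  Position 4 ('b'): no match needed
  Position 5 ('c'): no match needed
  Position 6 ('e'): no match needed
Only matched 1/3 characters => not a subsequence

0


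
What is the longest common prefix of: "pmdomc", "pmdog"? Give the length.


Words: pmdomc, pmdog
  Position 0: all 'p' => match
  Position 1: all 'm' => match
  Position 2: all 'd' => match
  Position 3: all 'o' => match
  Position 4: ('m', 'g') => mismatch, stop
LCP = "pmdo" (length 4)

4


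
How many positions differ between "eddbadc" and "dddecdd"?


Comparing "eddbadc" and "dddecdd" position by position:
  Position 0: 'e' vs 'd' => DIFFER
  Position 1: 'd' vs 'd' => same
  Position 2: 'd' vs 'd' => same
  Position 3: 'b' vs 'e' => DIFFER
  Position 4: 'a' vs 'c' => DIFFER
  Position 5: 'd' vs 'd' => same
  Position 6: 'c' vs 'd' => DIFFER
Positions that differ: 4

4


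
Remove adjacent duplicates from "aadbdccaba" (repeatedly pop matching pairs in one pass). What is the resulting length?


Input: aadbdccaba
Stack-based adjacent duplicate removal:
  Read 'a': push. Stack: a
  Read 'a': matches stack top 'a' => pop. Stack: (empty)
  Read 'd': push. Stack: d
  Read 'b': push. Stack: db
  Read 'd': push. Stack: dbd
  Read 'c': push. Stack: dbdc
  Read 'c': matches stack top 'c' => pop. Stack: dbd
  Read 'a': push. Stack: dbda
  Read 'b': push. Stack: dbdab
  Read 'a': push. Stack: dbdaba
Final stack: "dbdaba" (length 6)

6


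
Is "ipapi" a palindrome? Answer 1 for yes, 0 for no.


Input: ipapi
Reversed: ipapi
  Compare pos 0 ('i') with pos 4 ('i'): match
  Compare pos 1 ('p') with pos 3 ('p'): match
Result: palindrome

1


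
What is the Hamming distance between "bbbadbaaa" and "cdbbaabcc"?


Comparing "bbbadbaaa" and "cdbbaabcc" position by position:
  Position 0: 'b' vs 'c' => differ
  Position 1: 'b' vs 'd' => differ
  Position 2: 'b' vs 'b' => same
  Position 3: 'a' vs 'b' => differ
  Position 4: 'd' vs 'a' => differ
  Position 5: 'b' vs 'a' => differ
  Position 6: 'a' vs 'b' => differ
  Position 7: 'a' vs 'c' => differ
  Position 8: 'a' vs 'c' => differ
Total differences (Hamming distance): 8

8


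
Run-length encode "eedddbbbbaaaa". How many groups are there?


Input: eedddbbbbaaaa
Scanning for consecutive runs:
  Group 1: 'e' x 2 (positions 0-1)
  Group 2: 'd' x 3 (positions 2-4)
  Group 3: 'b' x 4 (positions 5-8)
  Group 4: 'a' x 4 (positions 9-12)
Total groups: 4

4


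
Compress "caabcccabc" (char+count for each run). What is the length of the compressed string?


Input: caabcccabc
Runs:
  'c' x 1 => "c1"
  'a' x 2 => "a2"
  'b' x 1 => "b1"
  'c' x 3 => "c3"
  'a' x 1 => "a1"
  'b' x 1 => "b1"
  'c' x 1 => "c1"
Compressed: "c1a2b1c3a1b1c1"
Compressed length: 14

14


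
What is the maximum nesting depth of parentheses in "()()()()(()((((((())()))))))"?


Input: "()()()()(()((((((())()))))))"
Tracking depth:
  Position 0 '(': depth becomes 1
  Position 1 ')': depth becomes 0
  Position 2 '(': depth becomes 1
  Position 3 ')': depth becomes 0
  Position 4 '(': depth becomes 1
  Position 5 ')': depth becomes 0
  Position 6 '(': depth becomes 1
  Position 7 ')': depth becomes 0
  Position 8 '(': depth becomes 1
  Position 9 '(': depth becomes 2
  Position 10 ')': depth becomes 1
  Position 11 '(': depth becomes 2
  Position 12 '(': depth becomes 3
  Position 13 '(': depth becomes 4
  Position 14 '(': depth becomes 5
  Position 15 '(': depth becomes 6
  Position 16 '(': depth becomes 7
  Position 17 '(': depth becomes 8
  Position 18 ')': depth becomes 7
  Position 19 ')': depth becomes 6
  Position 20 '(': depth becomes 7
  Position 21 ')': depth becomes 6
  Position 22 ')': depth becomes 5
  Position 23 ')': depth becomes 4
  Position 24 ')': depth becomes 3
  Position 25 ')': depth becomes 2
  Position 26 ')': depth becomes 1
  Position 27 ')': depth becomes 0
Maximum depth reached: 8

8


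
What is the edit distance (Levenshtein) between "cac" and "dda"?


Computing edit distance: "cac" -> "dda"
DP table:
           d    d    a
      0    1    2    3
  c   1    1    2    3
  a   2    2    2    2
  c   3    3    3    3
Edit distance = dp[3][3] = 3

3


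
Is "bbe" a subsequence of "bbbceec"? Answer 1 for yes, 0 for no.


Check if "bbe" is a subsequence of "bbbceec"
Greedy scan:
  Position 0 ('b'): matches sub[0] = 'b'
  Position 1 ('b'): matches sub[1] = 'b'
  Position 2 ('b'): no match needed
  Position 3 ('c'): no match needed
  Position 4 ('e'): matches sub[2] = 'e'
  Position 5 ('e'): no match needed
  Position 6 ('c'): no match needed
All 3 characters matched => is a subsequence

1


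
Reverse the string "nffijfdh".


Input: nffijfdh
Reading characters right to left:
  Position 7: 'h'
  Position 6: 'd'
  Position 5: 'f'
  Position 4: 'j'
  Position 3: 'i'
  Position 2: 'f'
  Position 1: 'f'
  Position 0: 'n'
Reversed: hdfjiffn

hdfjiffn


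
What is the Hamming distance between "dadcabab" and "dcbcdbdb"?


Comparing "dadcabab" and "dcbcdbdb" position by position:
  Position 0: 'd' vs 'd' => same
  Position 1: 'a' vs 'c' => differ
  Position 2: 'd' vs 'b' => differ
  Position 3: 'c' vs 'c' => same
  Position 4: 'a' vs 'd' => differ
  Position 5: 'b' vs 'b' => same
  Position 6: 'a' vs 'd' => differ
  Position 7: 'b' vs 'b' => same
Total differences (Hamming distance): 4

4
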